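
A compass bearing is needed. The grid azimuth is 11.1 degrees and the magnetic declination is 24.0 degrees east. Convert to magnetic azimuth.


magnetic azimuth = grid azimuth - declination (east +ve)
mag_az = 11.1 - 24.0 = 347.1 degrees

347.1 degrees


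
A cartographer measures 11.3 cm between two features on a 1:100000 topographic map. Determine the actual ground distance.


ground = 11.3 cm * 100000 / 100 = 11300.0 m = 11.3 km

11.3 km


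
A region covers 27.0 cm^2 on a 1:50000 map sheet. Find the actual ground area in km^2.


ground_area = 27.0 * (50000/100)^2 = 6750000.0 m^2 = 6.75 km^2

6.75 km^2


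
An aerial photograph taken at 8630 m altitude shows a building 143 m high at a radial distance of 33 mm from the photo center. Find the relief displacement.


d = h * r / H = 143 * 33 / 8630 = 0.55 mm

0.55 mm


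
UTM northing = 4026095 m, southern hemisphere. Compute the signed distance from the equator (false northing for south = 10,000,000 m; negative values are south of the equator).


For southern: actual = 4026095 - 10000000 = -5973905 m

-5973905 m


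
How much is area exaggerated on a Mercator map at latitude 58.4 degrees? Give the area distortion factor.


area_distortion = 1/cos^2(58.4) = 3.642

3.642


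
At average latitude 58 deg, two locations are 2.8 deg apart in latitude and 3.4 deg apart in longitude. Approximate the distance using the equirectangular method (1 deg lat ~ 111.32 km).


dlat_km = 2.8 * 111.32 = 311.696
dlon_km = 3.4 * 111.32 * cos(58) ≈ 200.568
dist = sqrt(311.696^2 + 200.568^2) ≈ 370.7 km

370.7 km


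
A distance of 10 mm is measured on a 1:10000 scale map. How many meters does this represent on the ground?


ground = 10 mm * 10000 / 1000 = 100.0 m

100.0 m


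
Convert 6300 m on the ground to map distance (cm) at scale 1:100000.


map_cm = 6300 * 100 / 100000 = 6.3 cm

6.3 cm


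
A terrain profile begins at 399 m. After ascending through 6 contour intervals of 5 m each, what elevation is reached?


elevation = 399 + 6 * 5 = 429 m

429 m


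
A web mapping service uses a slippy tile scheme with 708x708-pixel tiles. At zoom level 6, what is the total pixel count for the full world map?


tiles per axis = 2^6 = 64
total tiles = 64^2 = 4096
pixels per axis = 64 * 708 = 45312
total pixels = 45312^2 = 2053177344

2053177344 pixels


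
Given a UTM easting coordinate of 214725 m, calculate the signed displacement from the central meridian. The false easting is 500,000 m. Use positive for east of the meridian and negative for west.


displacement = 214725 - 500000 = -285275 m

-285275 m


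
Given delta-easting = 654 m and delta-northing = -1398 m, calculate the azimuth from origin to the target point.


az = atan2(654, -1398) = 154.9 deg
adjusted to 0-360: 154.9 degrees

154.9 degrees


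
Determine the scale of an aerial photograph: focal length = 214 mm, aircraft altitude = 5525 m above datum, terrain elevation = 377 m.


scale = f / (H - h) = 214 mm / 5148 m = 214 / 5148000 = 1:24056

1:24056


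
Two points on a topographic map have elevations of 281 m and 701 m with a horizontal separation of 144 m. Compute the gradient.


gradient = (701 - 281) / 144 = 420 / 144 = 2.9167

2.9167


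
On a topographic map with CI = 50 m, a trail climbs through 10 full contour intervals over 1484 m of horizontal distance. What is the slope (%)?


elevation change = 10 * 50 = 500 m
slope = 500 / 1484 * 100 = 33.7%

33.7%


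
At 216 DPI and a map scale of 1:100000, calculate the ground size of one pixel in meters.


pixel_cm = 2.54 / 216 ≈ 0.011759 cm
ground = pixel_cm * 100000 / 100 = 2.54 * 100000 / (216 * 100) = 254000 / 21600 ≈ 11.76 m

11.76 m


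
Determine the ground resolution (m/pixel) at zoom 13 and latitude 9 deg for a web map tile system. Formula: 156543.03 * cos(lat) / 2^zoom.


res = 156543.03 * cos(9) / 2^13 = 156543.03 * 0.98768834 / 8192 = 18.87 m/pixel

18.87 m/pixel


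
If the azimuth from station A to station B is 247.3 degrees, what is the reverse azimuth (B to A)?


back azimuth = (247.3 + 180) mod 360 = 67.3 degrees

67.3 degrees


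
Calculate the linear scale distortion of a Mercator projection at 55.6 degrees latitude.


SF = 1 / cos(55.6) = 1 / 0.564967 = 1.77

1.77


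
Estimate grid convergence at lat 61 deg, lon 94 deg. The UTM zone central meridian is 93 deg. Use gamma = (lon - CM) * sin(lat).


gamma = (94 - 93) * sin(61) = 1 * 0.87462 = 0.875 degrees

0.875 degrees


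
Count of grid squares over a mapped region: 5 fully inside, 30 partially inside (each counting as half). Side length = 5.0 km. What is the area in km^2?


effective squares = 5 + 30 * 0.5 = 20.0
area = 20.0 * 25.0 = 500.0 km^2

500.0 km^2


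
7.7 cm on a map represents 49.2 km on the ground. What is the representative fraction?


ground = 49.2 km = 4920000 cm; RF denominator = ground / map = 4920000 / 7.7 ≈ 638961; RF = 1:638961

1:638961


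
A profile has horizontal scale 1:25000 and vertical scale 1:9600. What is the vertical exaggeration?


VE = horizontal_scale / vertical_scale = 25000 / 9600 ≈ 2.6

2.6x


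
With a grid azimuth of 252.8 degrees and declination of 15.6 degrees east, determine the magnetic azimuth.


magnetic azimuth = grid azimuth - declination (east +ve)
mag_az = 252.8 - 15.6 = 237.2 degrees

237.2 degrees


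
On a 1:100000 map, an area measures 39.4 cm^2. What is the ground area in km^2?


ground_area = 39.4 * (100000/100)^2 = 39400000.0 m^2 = 39.4 km^2

39.4 km^2


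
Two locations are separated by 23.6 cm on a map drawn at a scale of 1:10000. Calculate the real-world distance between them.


ground = 23.6 cm * 10000 / 100 = 2360.0 m = 2.36 km

2.36 km


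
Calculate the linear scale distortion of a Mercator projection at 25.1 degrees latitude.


SF = 1 / cos(25.1) = 1 / 0.905569 = 1.104

1.104


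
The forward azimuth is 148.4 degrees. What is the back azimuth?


back azimuth = (148.4 + 180) mod 360 = 328.4 degrees

328.4 degrees


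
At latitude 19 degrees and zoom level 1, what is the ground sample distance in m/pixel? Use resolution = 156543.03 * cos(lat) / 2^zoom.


res = 156543.03 * cos(19) / 2^1 = 156543.03 * 0.94551858 / 2 = 74007.17 m/pixel

74007.17 m/pixel


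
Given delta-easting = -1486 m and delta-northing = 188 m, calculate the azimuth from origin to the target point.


az = atan2(-1486, 188) = -82.8 deg
adjusted to 0-360: 277.2 degrees

277.2 degrees


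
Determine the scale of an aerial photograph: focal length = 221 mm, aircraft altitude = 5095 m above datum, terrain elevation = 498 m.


scale = f / (H - h) = 221 mm / 4597 m = 221 / 4597000 = 1:20801

1:20801


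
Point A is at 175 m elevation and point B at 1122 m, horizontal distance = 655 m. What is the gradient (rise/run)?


gradient = (1122 - 175) / 655 = 947 / 655 = 1.4458

1.4458


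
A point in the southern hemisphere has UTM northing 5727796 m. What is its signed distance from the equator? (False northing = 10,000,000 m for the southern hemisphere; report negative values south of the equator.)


For southern: actual = 5727796 - 10000000 = -4272204 m

-4272204 m


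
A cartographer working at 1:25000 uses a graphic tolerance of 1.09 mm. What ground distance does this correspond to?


ground = 1.09 mm * 25000 / 1000 = 27.25 m

27.25 m


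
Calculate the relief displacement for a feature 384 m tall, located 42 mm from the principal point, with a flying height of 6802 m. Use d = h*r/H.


d = h * r / H = 384 * 42 / 6802 = 2.37 mm

2.37 mm


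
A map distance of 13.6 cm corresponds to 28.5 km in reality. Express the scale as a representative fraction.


ground = 28.5 km = 2850000 cm; RF denominator = ground / map = 2850000 / 13.6 ≈ 209559; RF = 1:209559

1:209559


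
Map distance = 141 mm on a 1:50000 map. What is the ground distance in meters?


ground = 141 mm * 50000 / 1000 = 7050.0 m

7050.0 m


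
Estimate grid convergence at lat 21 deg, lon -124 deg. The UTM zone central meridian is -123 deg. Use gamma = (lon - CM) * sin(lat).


gamma = (-124 - -123) * sin(21) = -1 * 0.358368 = -0.358 degrees

-0.358 degrees


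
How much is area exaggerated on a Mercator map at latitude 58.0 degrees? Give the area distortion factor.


area_distortion = 1/cos^2(58.0) = 3.561

3.561


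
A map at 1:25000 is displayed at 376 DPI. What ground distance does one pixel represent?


pixel_cm = 2.54 / 376 ≈ 0.006755 cm
ground = pixel_cm * 25000 / 100 = 2.54 * 25000 / (376 * 100) = 63500 / 37600 ≈ 1.69 m

1.69 m


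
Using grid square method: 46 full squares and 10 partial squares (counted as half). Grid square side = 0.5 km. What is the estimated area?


effective squares = 46 + 10 * 0.5 = 51.0
area = 51.0 * 0.25 = 12.75 km^2

12.75 km^2


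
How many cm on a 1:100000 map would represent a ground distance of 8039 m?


map_cm = 8039 * 100 / 100000 = 8.039 cm ≈ 8.04 cm

8.04 cm


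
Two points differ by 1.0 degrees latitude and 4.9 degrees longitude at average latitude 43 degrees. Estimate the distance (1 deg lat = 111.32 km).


dlat_km = 1.0 * 111.32 = 111.32
dlon_km = 4.9 * 111.32 * cos(43) ≈ 398.93
dist = sqrt(111.32^2 + 398.93^2) ≈ 414.2 km

414.2 km


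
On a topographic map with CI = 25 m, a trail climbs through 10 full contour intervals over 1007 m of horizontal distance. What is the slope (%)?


elevation change = 10 * 25 = 250 m
slope = 250 / 1007 * 100 = 24.8%

24.8%


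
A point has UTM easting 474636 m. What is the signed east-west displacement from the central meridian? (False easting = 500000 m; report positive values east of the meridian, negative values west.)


displacement = 474636 - 500000 = -25364 m

-25364 m


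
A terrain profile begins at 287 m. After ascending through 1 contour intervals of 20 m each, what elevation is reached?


elevation = 287 + 1 * 20 = 307 m

307 m


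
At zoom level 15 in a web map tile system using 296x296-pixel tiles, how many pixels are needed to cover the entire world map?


tiles per axis = 2^15 = 32768
total tiles = 32768^2 = 1073741824
pixels per axis = 32768 * 296 = 9699328
total pixels = 9699328^2 = 94076963651584

94076963651584 pixels


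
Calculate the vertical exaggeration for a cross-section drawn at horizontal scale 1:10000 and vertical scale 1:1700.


VE = horizontal_scale / vertical_scale = 10000 / 1700 ≈ 5.9

5.9x


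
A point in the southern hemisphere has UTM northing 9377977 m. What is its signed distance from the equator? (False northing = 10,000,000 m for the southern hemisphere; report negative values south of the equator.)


For southern: actual = 9377977 - 10000000 = -622023 m

-622023 m


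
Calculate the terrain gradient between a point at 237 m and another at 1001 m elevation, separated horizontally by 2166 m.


gradient = (1001 - 237) / 2166 = 764 / 2166 = 0.3527

0.3527


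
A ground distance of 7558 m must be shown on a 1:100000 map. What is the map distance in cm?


map_cm = 7558 * 100 / 100000 = 7.558 cm ≈ 7.56 cm

7.56 cm


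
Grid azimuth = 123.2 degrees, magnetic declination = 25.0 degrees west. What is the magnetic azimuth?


magnetic azimuth = grid azimuth - declination (east +ve)
mag_az = 123.2 - -25.0 = 148.2 degrees

148.2 degrees


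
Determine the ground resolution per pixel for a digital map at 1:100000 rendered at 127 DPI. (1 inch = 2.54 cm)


pixel_cm = 2.54 / 127 = 0.02 cm
ground = pixel_cm * 100000 / 100 = 2.54 * 100000 / (127 * 100) = 254000 / 12700 = 20.0 m

20.0 m


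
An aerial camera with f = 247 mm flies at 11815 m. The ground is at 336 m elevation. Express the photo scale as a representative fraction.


scale = f / (H - h) = 247 mm / 11479 m = 247 / 11479000 = 1:46474

1:46474


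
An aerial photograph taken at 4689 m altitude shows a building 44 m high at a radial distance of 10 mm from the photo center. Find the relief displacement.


d = h * r / H = 44 * 10 / 4689 = 0.09 mm

0.09 mm


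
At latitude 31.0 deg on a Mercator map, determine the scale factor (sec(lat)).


SF = 1 / cos(31.0) = 1 / 0.857167 = 1.167

1.167


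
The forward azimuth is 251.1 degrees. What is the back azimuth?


back azimuth = (251.1 + 180) mod 360 = 71.1 degrees

71.1 degrees


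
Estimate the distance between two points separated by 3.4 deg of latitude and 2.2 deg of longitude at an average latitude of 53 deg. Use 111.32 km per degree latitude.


dlat_km = 3.4 * 111.32 = 378.488
dlon_km = 2.2 * 111.32 * cos(53) ≈ 147.387
dist = sqrt(378.488^2 + 147.387^2) ≈ 406.2 km

406.2 km


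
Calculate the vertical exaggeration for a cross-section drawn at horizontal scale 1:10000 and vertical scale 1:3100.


VE = horizontal_scale / vertical_scale = 10000 / 3100 ≈ 3.2

3.2x


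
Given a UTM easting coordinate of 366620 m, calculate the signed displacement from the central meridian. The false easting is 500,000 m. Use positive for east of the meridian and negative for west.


displacement = 366620 - 500000 = -133380 m

-133380 m


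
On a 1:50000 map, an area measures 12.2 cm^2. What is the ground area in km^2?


ground_area = 12.2 * (50000/100)^2 = 3050000.0 m^2 = 3.05 km^2

3.05 km^2


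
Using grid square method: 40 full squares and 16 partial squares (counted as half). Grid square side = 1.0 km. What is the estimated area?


effective squares = 40 + 16 * 0.5 = 48.0
area = 48.0 * 1.0 = 48.0 km^2

48.0 km^2


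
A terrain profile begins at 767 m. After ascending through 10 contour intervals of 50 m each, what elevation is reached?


elevation = 767 + 10 * 50 = 1267 m

1267 m


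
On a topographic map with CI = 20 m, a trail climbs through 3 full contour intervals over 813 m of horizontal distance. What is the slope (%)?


elevation change = 3 * 20 = 60 m
slope = 60 / 813 * 100 = 7.4%

7.4%


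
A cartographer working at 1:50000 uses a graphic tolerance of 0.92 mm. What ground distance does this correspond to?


ground = 0.92 mm * 50000 / 1000 = 46.0 m

46.0 m


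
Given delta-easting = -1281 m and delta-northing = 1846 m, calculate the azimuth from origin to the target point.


az = atan2(-1281, 1846) = -34.8 deg
adjusted to 0-360: 325.2 degrees

325.2 degrees


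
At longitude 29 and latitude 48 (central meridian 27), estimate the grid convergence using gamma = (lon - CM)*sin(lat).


gamma = (29 - 27) * sin(48) = 2 * 0.743145 = 1.486 degrees

1.486 degrees


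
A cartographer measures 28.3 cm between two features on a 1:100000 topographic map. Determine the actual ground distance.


ground = 28.3 cm * 100000 / 100 = 28300.0 m = 28.3 km

28.3 km


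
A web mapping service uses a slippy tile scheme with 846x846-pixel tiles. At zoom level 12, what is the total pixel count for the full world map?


tiles per axis = 2^12 = 4096
total tiles = 4096^2 = 16777216
pixels per axis = 4096 * 846 = 3465216
total pixels = 3465216^2 = 12007721926656

12007721926656 pixels


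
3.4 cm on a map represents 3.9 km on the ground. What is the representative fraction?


ground = 3.9 km = 390000 cm; RF denominator = ground / map = 390000 / 3.4 ≈ 114706; RF = 1:114706

1:114706


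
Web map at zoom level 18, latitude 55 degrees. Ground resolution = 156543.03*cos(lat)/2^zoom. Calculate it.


res = 156543.03 * cos(55) / 2^18 = 156543.03 * 0.57357644 / 262144 = 0.34 m/pixel

0.34 m/pixel


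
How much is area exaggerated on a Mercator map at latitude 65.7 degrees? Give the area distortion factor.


area_distortion = 1/cos^2(65.7) = 5.905

5.905


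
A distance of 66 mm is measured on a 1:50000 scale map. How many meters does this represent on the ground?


ground = 66 mm * 50000 / 1000 = 3300.0 m

3300.0 m


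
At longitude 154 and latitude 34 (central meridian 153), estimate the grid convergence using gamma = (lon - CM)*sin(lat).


gamma = (154 - 153) * sin(34) = 1 * 0.559193 = 0.559 degrees

0.559 degrees


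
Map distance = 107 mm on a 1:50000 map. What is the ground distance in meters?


ground = 107 mm * 50000 / 1000 = 5350.0 m

5350.0 m


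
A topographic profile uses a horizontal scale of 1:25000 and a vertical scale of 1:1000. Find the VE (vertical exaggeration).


VE = horizontal_scale / vertical_scale = 25000 / 1000 = 25.0

25.0x


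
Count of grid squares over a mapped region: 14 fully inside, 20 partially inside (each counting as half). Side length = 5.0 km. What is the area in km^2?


effective squares = 14 + 20 * 0.5 = 24.0
area = 24.0 * 25.0 = 600.0 km^2

600.0 km^2


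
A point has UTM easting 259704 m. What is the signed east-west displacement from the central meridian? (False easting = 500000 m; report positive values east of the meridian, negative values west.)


displacement = 259704 - 500000 = -240296 m

-240296 m


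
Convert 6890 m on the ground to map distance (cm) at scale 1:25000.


map_cm = 6890 * 100 / 25000 = 27.56 cm

27.56 cm


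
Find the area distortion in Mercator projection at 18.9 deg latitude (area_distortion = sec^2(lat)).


area_distortion = 1/cos^2(18.9) = 1.117

1.117


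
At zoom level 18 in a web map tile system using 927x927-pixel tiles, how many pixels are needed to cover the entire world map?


tiles per axis = 2^18 = 262144
total tiles = 262144^2 = 68719476736
pixels per axis = 262144 * 927 = 243007488
total pixels = 243007488^2 = 59052639224070144

59052639224070144 pixels


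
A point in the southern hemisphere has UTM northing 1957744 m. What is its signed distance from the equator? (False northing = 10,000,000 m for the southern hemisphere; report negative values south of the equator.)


For southern: actual = 1957744 - 10000000 = -8042256 m

-8042256 m


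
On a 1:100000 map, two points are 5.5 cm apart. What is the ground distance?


ground = 5.5 cm * 100000 / 100 = 5500.0 m = 5.5 km

5.5 km


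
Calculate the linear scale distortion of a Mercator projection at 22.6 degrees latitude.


SF = 1 / cos(22.6) = 1 / 0.92321 = 1.083

1.083


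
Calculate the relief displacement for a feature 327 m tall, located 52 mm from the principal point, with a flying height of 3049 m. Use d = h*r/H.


d = h * r / H = 327 * 52 / 3049 = 5.58 mm

5.58 mm


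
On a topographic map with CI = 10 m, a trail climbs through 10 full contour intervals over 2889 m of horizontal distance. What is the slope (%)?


elevation change = 10 * 10 = 100 m
slope = 100 / 2889 * 100 = 3.5%

3.5%


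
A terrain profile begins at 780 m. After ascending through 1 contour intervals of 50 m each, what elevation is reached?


elevation = 780 + 1 * 50 = 830 m

830 m


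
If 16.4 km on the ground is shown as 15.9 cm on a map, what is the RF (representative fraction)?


ground = 16.4 km = 1640000 cm; RF denominator = ground / map = 1640000 / 15.9 ≈ 103145; RF = 1:103145

1:103145


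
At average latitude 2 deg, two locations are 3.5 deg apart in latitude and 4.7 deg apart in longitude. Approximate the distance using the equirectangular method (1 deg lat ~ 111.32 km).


dlat_km = 3.5 * 111.32 = 389.62
dlon_km = 4.7 * 111.32 * cos(2) ≈ 522.885
dist = sqrt(389.62^2 + 522.885^2) ≈ 652.1 km

652.1 km


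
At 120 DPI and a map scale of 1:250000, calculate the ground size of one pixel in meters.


pixel_cm = 2.54 / 120 ≈ 0.021167 cm
ground = pixel_cm * 250000 / 100 = 2.54 * 250000 / (120 * 100) = 635000 / 12000 ≈ 52.92 m

52.92 m


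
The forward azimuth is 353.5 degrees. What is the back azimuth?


back azimuth = (353.5 + 180) mod 360 = 173.5 degrees

173.5 degrees


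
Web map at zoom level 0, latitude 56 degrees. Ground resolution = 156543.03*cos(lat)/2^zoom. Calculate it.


res = 156543.03 * cos(56) / 2^0 = 156543.03 * 0.5591929 / 1 = 87537.75 m/pixel

87537.75 m/pixel


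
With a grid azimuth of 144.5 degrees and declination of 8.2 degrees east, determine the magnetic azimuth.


magnetic azimuth = grid azimuth - declination (east +ve)
mag_az = 144.5 - 8.2 = 136.3 degrees

136.3 degrees


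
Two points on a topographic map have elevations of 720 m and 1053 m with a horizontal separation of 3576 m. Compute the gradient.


gradient = (1053 - 720) / 3576 = 333 / 3576 = 0.0931

0.0931


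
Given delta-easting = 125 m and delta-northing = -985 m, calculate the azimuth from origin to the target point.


az = atan2(125, -985) = 172.8 deg
adjusted to 0-360: 172.8 degrees

172.8 degrees


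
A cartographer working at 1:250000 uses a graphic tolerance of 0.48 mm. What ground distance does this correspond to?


ground = 0.48 mm * 250000 / 1000 = 120.0 m

120.0 m


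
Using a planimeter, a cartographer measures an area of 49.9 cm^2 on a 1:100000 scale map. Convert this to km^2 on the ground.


ground_area = 49.9 * (100000/100)^2 = 49900000.0 m^2 = 49.9 km^2

49.9 km^2


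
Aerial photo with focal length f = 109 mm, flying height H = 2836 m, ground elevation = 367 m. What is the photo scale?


scale = f / (H - h) = 109 mm / 2469 m = 109 / 2469000 = 1:22651

1:22651


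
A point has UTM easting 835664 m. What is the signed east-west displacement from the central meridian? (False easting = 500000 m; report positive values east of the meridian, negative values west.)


displacement = 835664 - 500000 = 335664 m

335664 m


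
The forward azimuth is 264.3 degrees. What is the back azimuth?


back azimuth = (264.3 + 180) mod 360 = 84.3 degrees

84.3 degrees


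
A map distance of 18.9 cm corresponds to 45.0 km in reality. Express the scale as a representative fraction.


ground = 45.0 km = 4500000 cm; RF denominator = ground / map = 4500000 / 18.9 ≈ 238095; RF = 1:238095

1:238095


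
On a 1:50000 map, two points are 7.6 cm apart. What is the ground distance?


ground = 7.6 cm * 50000 / 100 = 3800.0 m = 3.8 km

3.8 km


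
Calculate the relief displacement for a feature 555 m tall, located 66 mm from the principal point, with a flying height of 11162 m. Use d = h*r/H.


d = h * r / H = 555 * 66 / 11162 = 3.28 mm

3.28 mm


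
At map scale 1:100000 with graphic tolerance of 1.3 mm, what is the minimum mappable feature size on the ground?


ground = 1.3 mm * 100000 / 1000 = 130.0 m

130.0 m


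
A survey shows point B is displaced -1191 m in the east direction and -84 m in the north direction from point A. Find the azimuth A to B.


az = atan2(-1191, -84) = -94.0 deg
adjusted to 0-360: 266.0 degrees

266.0 degrees


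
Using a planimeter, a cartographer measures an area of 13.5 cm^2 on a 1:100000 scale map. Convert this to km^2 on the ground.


ground_area = 13.5 * (100000/100)^2 = 13500000.0 m^2 = 13.5 km^2

13.5 km^2


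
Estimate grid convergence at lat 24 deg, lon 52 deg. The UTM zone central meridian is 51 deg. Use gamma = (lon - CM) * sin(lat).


gamma = (52 - 51) * sin(24) = 1 * 0.406737 = 0.407 degrees

0.407 degrees


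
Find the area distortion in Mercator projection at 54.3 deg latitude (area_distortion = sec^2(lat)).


area_distortion = 1/cos^2(54.3) = 2.937

2.937


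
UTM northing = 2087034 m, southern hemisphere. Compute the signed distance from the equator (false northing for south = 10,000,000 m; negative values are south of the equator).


For southern: actual = 2087034 - 10000000 = -7912966 m

-7912966 m


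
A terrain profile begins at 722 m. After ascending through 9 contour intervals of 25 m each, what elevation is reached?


elevation = 722 + 9 * 25 = 947 m

947 m


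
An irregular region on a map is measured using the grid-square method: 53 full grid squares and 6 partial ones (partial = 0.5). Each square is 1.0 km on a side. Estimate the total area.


effective squares = 53 + 6 * 0.5 = 56.0
area = 56.0 * 1.0 = 56.0 km^2

56.0 km^2


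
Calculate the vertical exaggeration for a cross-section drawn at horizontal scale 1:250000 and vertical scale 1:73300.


VE = horizontal_scale / vertical_scale = 250000 / 73300 ≈ 3.4

3.4x


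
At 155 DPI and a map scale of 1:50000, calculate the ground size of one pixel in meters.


pixel_cm = 2.54 / 155 ≈ 0.016387 cm
ground = pixel_cm * 50000 / 100 = 2.54 * 50000 / (155 * 100) = 127000 / 15500 ≈ 8.19 m

8.19 m


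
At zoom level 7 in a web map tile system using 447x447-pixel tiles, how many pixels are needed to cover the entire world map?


tiles per axis = 2^7 = 128
total tiles = 128^2 = 16384
pixels per axis = 128 * 447 = 57216
total pixels = 57216^2 = 3273670656

3273670656 pixels


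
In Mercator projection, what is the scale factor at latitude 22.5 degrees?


SF = 1 / cos(22.5) = 1 / 0.92388 = 1.082

1.082


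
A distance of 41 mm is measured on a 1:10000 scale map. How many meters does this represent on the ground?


ground = 41 mm * 10000 / 1000 = 410.0 m

410.0 m


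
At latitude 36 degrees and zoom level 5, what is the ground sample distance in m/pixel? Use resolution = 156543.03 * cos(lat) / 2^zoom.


res = 156543.03 * cos(36) / 2^5 = 156543.03 * 0.80901699 / 32 = 3957.69 m/pixel

3957.69 m/pixel


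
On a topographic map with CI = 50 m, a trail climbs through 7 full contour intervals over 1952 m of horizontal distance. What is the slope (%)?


elevation change = 7 * 50 = 350 m
slope = 350 / 1952 * 100 = 17.9%

17.9%


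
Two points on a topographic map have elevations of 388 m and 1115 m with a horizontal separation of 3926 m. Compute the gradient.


gradient = (1115 - 388) / 3926 = 727 / 3926 = 0.1852

0.1852


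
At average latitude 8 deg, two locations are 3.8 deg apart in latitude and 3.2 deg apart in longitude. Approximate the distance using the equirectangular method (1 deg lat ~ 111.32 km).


dlat_km = 3.8 * 111.32 = 423.016
dlon_km = 3.2 * 111.32 * cos(8) ≈ 352.757
dist = sqrt(423.016^2 + 352.757^2) ≈ 550.8 km

550.8 km


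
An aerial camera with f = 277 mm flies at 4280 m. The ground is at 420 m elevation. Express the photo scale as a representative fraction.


scale = f / (H - h) = 277 mm / 3860 m = 277 / 3860000 = 1:13935

1:13935


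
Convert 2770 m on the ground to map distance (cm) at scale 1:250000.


map_cm = 2770 * 100 / 250000 = 1.108 cm ≈ 1.11 cm

1.11 cm


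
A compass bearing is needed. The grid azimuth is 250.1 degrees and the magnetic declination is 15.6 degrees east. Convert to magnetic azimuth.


magnetic azimuth = grid azimuth - declination (east +ve)
mag_az = 250.1 - 15.6 = 234.5 degrees

234.5 degrees


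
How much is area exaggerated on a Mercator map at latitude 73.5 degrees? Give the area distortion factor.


area_distortion = 1/cos^2(73.5) = 12.397

12.397


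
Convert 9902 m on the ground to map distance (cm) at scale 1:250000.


map_cm = 9902 * 100 / 250000 = 3.9608 cm ≈ 3.96 cm

3.96 cm


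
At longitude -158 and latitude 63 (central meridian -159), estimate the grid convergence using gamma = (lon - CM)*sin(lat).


gamma = (-158 - -159) * sin(63) = 1 * 0.891007 = 0.891 degrees

0.891 degrees


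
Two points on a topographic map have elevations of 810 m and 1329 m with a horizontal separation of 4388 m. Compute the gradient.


gradient = (1329 - 810) / 4388 = 519 / 4388 = 0.1183

0.1183


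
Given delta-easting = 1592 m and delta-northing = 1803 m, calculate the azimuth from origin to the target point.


az = atan2(1592, 1803) = 41.4 deg
adjusted to 0-360: 41.4 degrees

41.4 degrees


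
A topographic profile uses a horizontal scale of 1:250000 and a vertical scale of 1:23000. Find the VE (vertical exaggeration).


VE = horizontal_scale / vertical_scale = 250000 / 23000 ≈ 10.9

10.9x


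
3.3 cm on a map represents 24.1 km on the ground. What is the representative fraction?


ground = 24.1 km = 2410000 cm; RF denominator = ground / map = 2410000 / 3.3 ≈ 730303; RF = 1:730303

1:730303


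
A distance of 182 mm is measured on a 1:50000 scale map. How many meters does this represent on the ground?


ground = 182 mm * 50000 / 1000 = 9100.0 m

9100.0 m


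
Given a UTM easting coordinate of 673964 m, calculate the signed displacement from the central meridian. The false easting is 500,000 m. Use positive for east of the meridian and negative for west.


displacement = 673964 - 500000 = 173964 m

173964 m


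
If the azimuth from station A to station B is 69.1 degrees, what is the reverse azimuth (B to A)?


back azimuth = (69.1 + 180) mod 360 = 249.1 degrees

249.1 degrees


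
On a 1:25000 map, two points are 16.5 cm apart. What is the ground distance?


ground = 16.5 cm * 25000 / 100 = 4125.0 m = 4.125 km

4.125 km


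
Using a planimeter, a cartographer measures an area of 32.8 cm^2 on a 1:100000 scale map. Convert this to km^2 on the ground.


ground_area = 32.8 * (100000/100)^2 = 32800000.0 m^2 = 32.8 km^2

32.8 km^2


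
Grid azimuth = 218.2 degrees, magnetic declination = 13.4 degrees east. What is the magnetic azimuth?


magnetic azimuth = grid azimuth - declination (east +ve)
mag_az = 218.2 - 13.4 = 204.8 degrees

204.8 degrees


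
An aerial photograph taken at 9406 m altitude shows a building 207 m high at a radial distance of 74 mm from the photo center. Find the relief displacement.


d = h * r / H = 207 * 74 / 9406 = 1.63 mm

1.63 mm


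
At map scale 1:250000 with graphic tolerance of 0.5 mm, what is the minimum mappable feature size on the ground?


ground = 0.5 mm * 250000 / 1000 = 125.0 m

125.0 m


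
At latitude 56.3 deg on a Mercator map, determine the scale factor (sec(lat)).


SF = 1 / cos(56.3) = 1 / 0.554844 = 1.802

1.802


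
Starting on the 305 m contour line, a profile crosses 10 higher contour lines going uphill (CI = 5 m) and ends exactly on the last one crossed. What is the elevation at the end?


elevation = 305 + 10 * 5 = 355 m

355 m


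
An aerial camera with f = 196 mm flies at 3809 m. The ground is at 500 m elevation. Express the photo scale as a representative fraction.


scale = f / (H - h) = 196 mm / 3309 m = 196 / 3309000 = 1:16883

1:16883


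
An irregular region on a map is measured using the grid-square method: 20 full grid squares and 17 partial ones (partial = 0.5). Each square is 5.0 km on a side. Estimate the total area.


effective squares = 20 + 17 * 0.5 = 28.5
area = 28.5 * 25.0 = 712.5 km^2

712.5 km^2


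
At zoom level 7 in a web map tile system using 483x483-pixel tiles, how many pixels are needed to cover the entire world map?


tiles per axis = 2^7 = 128
total tiles = 128^2 = 16384
pixels per axis = 128 * 483 = 61824
total pixels = 61824^2 = 3822206976

3822206976 pixels


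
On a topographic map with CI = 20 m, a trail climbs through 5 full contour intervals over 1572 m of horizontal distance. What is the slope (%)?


elevation change = 5 * 20 = 100 m
slope = 100 / 1572 * 100 = 6.4%

6.4%


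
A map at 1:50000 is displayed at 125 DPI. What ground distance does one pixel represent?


pixel_cm = 2.54 / 125 = 0.02032 cm
ground = pixel_cm * 50000 / 100 = 2.54 * 50000 / (125 * 100) = 127000 / 12500 = 10.16 m

10.16 m


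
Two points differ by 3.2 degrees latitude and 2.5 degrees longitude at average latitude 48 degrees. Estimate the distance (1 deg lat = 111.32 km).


dlat_km = 3.2 * 111.32 = 356.224
dlon_km = 2.5 * 111.32 * cos(48) ≈ 186.219
dist = sqrt(356.224^2 + 186.219^2) ≈ 402.0 km

402.0 km


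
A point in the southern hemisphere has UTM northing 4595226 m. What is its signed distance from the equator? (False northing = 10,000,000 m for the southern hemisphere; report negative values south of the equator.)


For southern: actual = 4595226 - 10000000 = -5404774 m

-5404774 m


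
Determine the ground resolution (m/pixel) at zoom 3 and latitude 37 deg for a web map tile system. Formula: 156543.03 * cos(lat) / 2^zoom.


res = 156543.03 * cos(37) / 2^3 = 156543.03 * 0.79863551 / 8 = 15627.6 m/pixel

15627.6 m/pixel


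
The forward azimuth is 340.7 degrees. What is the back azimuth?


back azimuth = (340.7 + 180) mod 360 = 160.7 degrees

160.7 degrees


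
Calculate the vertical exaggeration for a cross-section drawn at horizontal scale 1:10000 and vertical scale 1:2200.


VE = horizontal_scale / vertical_scale = 10000 / 2200 ≈ 4.5

4.5x


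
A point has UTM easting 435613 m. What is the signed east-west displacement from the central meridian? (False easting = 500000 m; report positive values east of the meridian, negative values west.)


displacement = 435613 - 500000 = -64387 m

-64387 m


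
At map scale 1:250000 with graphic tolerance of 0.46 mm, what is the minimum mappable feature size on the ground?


ground = 0.46 mm * 250000 / 1000 = 115.0 m

115.0 m


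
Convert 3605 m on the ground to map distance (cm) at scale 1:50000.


map_cm = 3605 * 100 / 50000 = 7.21 cm

7.21 cm


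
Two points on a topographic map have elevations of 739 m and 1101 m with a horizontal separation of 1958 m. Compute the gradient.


gradient = (1101 - 739) / 1958 = 362 / 1958 = 0.1849

0.1849


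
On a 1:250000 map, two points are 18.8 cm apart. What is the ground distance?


ground = 18.8 cm * 250000 / 100 = 47000.0 m = 47.0 km

47.0 km


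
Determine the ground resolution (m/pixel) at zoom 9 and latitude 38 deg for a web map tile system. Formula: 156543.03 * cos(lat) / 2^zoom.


res = 156543.03 * cos(38) / 2^9 = 156543.03 * 0.78801075 / 512 = 240.93 m/pixel

240.93 m/pixel


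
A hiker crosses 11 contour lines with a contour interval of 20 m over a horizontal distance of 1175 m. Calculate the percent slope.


elevation change = 11 * 20 = 220 m
slope = 220 / 1175 * 100 = 18.7%

18.7%


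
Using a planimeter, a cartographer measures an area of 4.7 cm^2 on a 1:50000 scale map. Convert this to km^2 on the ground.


ground_area = 4.7 * (50000/100)^2 = 1175000.0 m^2 = 1.175 km^2

1.175 km^2


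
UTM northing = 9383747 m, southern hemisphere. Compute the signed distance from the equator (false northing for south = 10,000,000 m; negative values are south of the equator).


For southern: actual = 9383747 - 10000000 = -616253 m

-616253 m


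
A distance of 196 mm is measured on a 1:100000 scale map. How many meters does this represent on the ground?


ground = 196 mm * 100000 / 1000 = 19600.0 m

19600.0 m


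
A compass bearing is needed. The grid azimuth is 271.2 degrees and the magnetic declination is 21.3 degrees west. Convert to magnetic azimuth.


magnetic azimuth = grid azimuth - declination (east +ve)
mag_az = 271.2 - -21.3 = 292.5 degrees

292.5 degrees


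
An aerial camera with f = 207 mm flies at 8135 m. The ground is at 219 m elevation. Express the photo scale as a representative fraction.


scale = f / (H - h) = 207 mm / 7916 m = 207 / 7916000 = 1:38242

1:38242


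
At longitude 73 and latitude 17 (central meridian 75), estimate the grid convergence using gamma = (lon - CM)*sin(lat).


gamma = (73 - 75) * sin(17) = -2 * 0.292372 = -0.585 degrees

-0.585 degrees


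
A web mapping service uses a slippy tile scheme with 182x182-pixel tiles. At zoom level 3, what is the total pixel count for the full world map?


tiles per axis = 2^3 = 8
total tiles = 8^2 = 64
pixels per axis = 8 * 182 = 1456
total pixels = 1456^2 = 2119936

2119936 pixels


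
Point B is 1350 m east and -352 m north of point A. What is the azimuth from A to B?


az = atan2(1350, -352) = 104.6 deg
adjusted to 0-360: 104.6 degrees

104.6 degrees


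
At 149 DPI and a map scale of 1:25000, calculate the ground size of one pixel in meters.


pixel_cm = 2.54 / 149 ≈ 0.017047 cm
ground = pixel_cm * 25000 / 100 = 2.54 * 25000 / (149 * 100) = 63500 / 14900 ≈ 4.26 m

4.26 m


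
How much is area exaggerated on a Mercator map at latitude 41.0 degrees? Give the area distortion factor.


area_distortion = 1/cos^2(41.0) = 1.756

1.756


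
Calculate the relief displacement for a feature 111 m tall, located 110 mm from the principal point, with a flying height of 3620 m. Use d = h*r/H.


d = h * r / H = 111 * 110 / 3620 = 3.37 mm

3.37 mm


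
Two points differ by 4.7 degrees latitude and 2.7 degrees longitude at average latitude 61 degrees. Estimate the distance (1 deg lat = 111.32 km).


dlat_km = 4.7 * 111.32 = 523.204
dlon_km = 2.7 * 111.32 * cos(61) ≈ 145.716
dist = sqrt(523.204^2 + 145.716^2) ≈ 543.1 km

543.1 km


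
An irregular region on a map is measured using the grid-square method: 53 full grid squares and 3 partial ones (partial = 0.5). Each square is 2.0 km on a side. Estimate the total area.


effective squares = 53 + 3 * 0.5 = 54.5
area = 54.5 * 4.0 = 218.0 km^2

218.0 km^2


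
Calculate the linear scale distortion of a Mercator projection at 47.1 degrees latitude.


SF = 1 / cos(47.1) = 1 / 0.680721 = 1.469

1.469


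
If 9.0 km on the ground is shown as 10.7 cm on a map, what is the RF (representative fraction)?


ground = 9.0 km = 900000 cm; RF denominator = ground / map = 900000 / 10.7 ≈ 84112; RF = 1:84112

1:84112


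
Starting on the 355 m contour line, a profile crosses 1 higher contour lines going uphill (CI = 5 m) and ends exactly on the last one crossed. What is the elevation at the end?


elevation = 355 + 1 * 5 = 360 m

360 m


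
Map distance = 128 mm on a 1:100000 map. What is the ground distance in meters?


ground = 128 mm * 100000 / 1000 = 12800.0 m

12800.0 m


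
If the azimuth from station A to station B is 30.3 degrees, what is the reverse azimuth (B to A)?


back azimuth = (30.3 + 180) mod 360 = 210.3 degrees

210.3 degrees


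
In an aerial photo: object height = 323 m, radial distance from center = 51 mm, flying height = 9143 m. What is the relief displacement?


d = h * r / H = 323 * 51 / 9143 = 1.8 mm

1.8 mm


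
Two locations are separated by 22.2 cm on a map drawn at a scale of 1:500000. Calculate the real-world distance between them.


ground = 22.2 cm * 500000 / 100 = 111000.0 m = 111.0 km

111.0 km


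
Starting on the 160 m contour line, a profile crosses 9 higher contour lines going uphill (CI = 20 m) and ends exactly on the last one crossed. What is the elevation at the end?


elevation = 160 + 9 * 20 = 340 m

340 m


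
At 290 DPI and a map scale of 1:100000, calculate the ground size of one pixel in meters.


pixel_cm = 2.54 / 290 ≈ 0.008759 cm
ground = pixel_cm * 100000 / 100 = 2.54 * 100000 / (290 * 100) = 254000 / 29000 ≈ 8.76 m

8.76 m


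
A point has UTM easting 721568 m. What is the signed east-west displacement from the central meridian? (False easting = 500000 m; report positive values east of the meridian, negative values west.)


displacement = 721568 - 500000 = 221568 m

221568 m


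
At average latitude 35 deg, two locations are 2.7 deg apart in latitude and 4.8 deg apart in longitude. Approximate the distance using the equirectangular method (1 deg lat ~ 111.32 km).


dlat_km = 2.7 * 111.32 = 300.564
dlon_km = 4.8 * 111.32 * cos(35) ≈ 437.702
dist = sqrt(300.564^2 + 437.702^2) ≈ 531.0 km

531.0 km


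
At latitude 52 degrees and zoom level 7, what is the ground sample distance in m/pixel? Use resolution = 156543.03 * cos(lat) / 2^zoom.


res = 156543.03 * cos(52) / 2^7 = 156543.03 * 0.61566148 / 128 = 752.95 m/pixel

752.95 m/pixel


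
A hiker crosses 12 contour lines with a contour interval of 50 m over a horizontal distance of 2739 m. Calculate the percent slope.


elevation change = 12 * 50 = 600 m
slope = 600 / 2739 * 100 = 21.9%

21.9%


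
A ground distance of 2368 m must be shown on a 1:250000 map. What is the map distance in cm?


map_cm = 2368 * 100 / 250000 = 0.9472 cm ≈ 0.95 cm

0.95 cm
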